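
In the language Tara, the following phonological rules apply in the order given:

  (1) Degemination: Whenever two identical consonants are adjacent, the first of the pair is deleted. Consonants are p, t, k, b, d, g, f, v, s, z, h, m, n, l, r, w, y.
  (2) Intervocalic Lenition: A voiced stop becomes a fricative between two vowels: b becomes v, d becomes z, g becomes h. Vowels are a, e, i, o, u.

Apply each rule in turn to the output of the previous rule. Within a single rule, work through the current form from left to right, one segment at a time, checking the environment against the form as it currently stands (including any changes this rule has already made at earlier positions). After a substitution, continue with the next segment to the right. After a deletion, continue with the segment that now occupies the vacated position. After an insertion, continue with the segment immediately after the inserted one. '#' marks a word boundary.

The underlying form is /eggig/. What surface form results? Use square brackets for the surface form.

[ehig]

(1) Degemination: [eggig] → [egig]
(2) Intervocalic Lenition: [egig] → [ehig]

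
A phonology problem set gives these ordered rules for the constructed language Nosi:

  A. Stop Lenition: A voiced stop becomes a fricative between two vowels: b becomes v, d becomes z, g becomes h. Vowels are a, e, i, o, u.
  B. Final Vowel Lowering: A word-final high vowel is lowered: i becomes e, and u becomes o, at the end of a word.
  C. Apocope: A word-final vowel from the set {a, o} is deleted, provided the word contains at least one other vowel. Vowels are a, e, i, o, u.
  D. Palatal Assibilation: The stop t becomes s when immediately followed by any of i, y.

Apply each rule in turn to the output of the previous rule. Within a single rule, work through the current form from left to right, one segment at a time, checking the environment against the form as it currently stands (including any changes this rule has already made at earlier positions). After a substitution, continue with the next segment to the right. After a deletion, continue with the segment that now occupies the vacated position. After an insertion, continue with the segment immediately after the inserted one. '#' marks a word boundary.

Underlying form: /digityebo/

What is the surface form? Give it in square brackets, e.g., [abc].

[dihisyev]

A Stop Lenition: [digityebo] → [dihityevo]
B Final Vowel Lowering: no change — [dihityevo]
C Apocope: [dihityevo] → [dihityev]
D Palatal Assibilation: [dihityev] → [dihisyev]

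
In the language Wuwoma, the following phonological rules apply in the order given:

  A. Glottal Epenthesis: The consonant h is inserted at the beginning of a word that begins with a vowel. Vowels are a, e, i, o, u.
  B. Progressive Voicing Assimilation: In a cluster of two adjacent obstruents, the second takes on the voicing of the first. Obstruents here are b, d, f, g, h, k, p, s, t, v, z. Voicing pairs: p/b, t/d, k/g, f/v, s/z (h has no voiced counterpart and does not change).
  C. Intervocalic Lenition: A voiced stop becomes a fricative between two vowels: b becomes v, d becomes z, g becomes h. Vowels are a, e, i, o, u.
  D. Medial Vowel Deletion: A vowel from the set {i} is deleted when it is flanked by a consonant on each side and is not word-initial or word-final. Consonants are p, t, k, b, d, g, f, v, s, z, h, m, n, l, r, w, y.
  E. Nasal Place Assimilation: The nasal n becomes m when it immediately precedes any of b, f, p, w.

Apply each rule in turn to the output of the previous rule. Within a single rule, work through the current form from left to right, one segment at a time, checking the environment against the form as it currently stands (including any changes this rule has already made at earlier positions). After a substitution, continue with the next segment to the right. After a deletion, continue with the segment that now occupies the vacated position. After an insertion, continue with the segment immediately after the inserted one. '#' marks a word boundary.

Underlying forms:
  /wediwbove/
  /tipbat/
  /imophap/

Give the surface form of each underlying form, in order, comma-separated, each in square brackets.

[wezwbove], [tppat], [hmophap]

/wediwbove/:
  A Glottal Epenthesis: no change — [wediwbove]
  B Progressive Voicing Assimilation: no change — [wediwbove]
  C Intervocalic Lenition: [wediwbove] → [weziwbove]
  D Medial Vowel Deletion: [weziwbove] → [wezwbove]
  E Nasal Place Assimilation: no change — [wezwbove]
/tipbat/:
  A Glottal Epenthesis: no change — [tipbat]
  B Progressive Voicing Assimilation: [tipbat] → [tippat]
  C Intervocalic Lenition: no change — [tippat]
  D Medial Vowel Deletion: [tippat] → [tppat]
  E Nasal Place Assimilation: no change — [tppat]
/imophap/:
  A Glottal Epenthesis: [imophap] → [himophap]
  B Progressive Voicing Assimilation: no change — [himophap]
  C Intervocalic Lenition: no change — [himophap]
  D Medial Vowel Deletion: [himophap] → [hmophap]
  E Nasal Place Assimilation: no change — [hmophap]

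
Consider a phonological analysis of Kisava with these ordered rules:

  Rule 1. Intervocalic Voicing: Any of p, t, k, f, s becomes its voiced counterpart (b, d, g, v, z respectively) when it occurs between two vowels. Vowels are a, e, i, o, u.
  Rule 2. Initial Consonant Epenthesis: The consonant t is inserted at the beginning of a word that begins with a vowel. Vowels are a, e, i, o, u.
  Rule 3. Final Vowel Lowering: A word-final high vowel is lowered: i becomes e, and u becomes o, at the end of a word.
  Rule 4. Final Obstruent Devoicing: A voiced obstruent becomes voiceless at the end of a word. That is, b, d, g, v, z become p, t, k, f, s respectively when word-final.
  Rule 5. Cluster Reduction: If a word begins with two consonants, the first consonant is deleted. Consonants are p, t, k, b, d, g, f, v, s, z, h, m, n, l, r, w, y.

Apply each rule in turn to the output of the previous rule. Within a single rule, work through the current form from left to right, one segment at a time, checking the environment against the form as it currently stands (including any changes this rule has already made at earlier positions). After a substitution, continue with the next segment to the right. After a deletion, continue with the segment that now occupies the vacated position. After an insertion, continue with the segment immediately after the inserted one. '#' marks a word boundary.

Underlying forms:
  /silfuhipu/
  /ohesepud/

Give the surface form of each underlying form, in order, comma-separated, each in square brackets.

/silfuhipu/:
  Rule 1 Intervocalic Voicing: [silfuhipu] → [silfuhibu]
  Rule 2 Initial Consonant Epenthesis: no change — [silfuhibu]
  Rule 3 Final Vowel Lowering: [silfuhibu] → [silfuhibo]
  Rule 4 Final Obstruent Devoicing: no change — [silfuhibo]
  Rule 5 Cluster Reduction: no change — [silfuhibo]
/ohesepud/:
  Rule 1 Intervocalic Voicing: [ohesepud] → [ohezebud]
  Rule 2 Initial Consonant Epenthesis: [ohezebud] → [tohezebud]
  Rule 3 Final Vowel Lowering: no change — [tohezebud]
  Rule 4 Final Obstruent Devoicing: [tohezebud] → [tohezebut]
  Rule 5 Cluster Reduction: no change — [tohezebut]

[silfuhibo], [tohezebut]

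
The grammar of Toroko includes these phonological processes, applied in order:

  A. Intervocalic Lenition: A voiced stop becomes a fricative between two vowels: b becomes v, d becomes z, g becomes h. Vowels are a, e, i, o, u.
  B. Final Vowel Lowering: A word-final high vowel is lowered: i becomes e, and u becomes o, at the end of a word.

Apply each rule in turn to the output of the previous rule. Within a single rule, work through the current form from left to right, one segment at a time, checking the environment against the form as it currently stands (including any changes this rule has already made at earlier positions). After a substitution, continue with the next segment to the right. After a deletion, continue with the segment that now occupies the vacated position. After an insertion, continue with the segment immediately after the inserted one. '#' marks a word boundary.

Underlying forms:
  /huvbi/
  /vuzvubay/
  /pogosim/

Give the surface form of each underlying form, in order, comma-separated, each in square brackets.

/huvbi/:
  A Intervocalic Lenition: no change — [huvbi]
  B Final Vowel Lowering: [huvbi] → [huvbe]
/vuzvubay/:
  A Intervocalic Lenition: [vuzvubay] → [vuzvuvay]
  B Final Vowel Lowering: no change — [vuzvuvay]
/pogosim/:
  A Intervocalic Lenition: [pogosim] → [pohosim]
  B Final Vowel Lowering: no change — [pohosim]

[huvbe], [vuzvuvay], [pohosim]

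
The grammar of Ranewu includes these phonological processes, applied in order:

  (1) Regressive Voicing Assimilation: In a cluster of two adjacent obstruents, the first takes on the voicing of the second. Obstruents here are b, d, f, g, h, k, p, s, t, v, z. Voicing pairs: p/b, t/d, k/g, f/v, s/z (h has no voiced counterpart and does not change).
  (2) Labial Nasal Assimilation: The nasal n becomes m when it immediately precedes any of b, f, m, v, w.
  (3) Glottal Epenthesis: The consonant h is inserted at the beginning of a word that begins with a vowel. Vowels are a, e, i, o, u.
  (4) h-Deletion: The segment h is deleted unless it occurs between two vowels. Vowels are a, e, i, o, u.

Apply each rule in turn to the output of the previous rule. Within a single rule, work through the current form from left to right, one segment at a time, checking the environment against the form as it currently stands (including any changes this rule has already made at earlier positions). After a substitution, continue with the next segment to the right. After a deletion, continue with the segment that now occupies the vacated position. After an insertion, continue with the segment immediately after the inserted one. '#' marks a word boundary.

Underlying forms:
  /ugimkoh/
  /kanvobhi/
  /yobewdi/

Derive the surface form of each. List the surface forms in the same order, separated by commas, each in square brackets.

[ugimko], [kamvopi], [yobewdi]

/ugimkoh/:
  (1) Regressive Voicing Assimilation: no change — [ugimkoh]
  (2) Labial Nasal Assimilation: no change — [ugimkoh]
  (3) Glottal Epenthesis: [ugimkoh] → [hugimkoh]
  (4) h-Deletion: [hugimkoh] → [ugimko]
/kanvobhi/:
  (1) Regressive Voicing Assimilation: [kanvobhi] → [kanvophi]
  (2) Labial Nasal Assimilation: [kanvophi] → [kamvophi]
  (3) Glottal Epenthesis: no change — [kamvophi]
  (4) h-Deletion: [kamvophi] → [kamvopi]
/yobewdi/:
  (1) Regressive Voicing Assimilation: no change — [yobewdi]
  (2) Labial Nasal Assimilation: no change — [yobewdi]
  (3) Glottal Epenthesis: no change — [yobewdi]
  (4) h-Deletion: no change — [yobewdi]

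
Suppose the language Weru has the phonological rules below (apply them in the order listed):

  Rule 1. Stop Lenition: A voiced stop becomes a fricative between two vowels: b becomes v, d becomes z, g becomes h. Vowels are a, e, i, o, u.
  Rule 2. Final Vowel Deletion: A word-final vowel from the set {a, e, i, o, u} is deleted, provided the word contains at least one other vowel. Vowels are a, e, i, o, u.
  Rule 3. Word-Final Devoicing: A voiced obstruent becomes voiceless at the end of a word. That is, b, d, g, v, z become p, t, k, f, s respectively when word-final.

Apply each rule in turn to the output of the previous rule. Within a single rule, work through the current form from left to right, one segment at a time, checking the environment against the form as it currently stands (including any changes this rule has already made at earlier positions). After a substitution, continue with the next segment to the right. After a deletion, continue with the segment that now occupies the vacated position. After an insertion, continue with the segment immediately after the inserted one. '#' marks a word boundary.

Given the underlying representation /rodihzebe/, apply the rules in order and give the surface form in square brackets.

Rule 1 Stop Lenition: [rodihzebe] → [rozihzeve]
Rule 2 Final Vowel Deletion: [rozihzeve] → [rozihzev]
Rule 3 Word-Final Devoicing: [rozihzev] → [rozihzef]

[rozihzef]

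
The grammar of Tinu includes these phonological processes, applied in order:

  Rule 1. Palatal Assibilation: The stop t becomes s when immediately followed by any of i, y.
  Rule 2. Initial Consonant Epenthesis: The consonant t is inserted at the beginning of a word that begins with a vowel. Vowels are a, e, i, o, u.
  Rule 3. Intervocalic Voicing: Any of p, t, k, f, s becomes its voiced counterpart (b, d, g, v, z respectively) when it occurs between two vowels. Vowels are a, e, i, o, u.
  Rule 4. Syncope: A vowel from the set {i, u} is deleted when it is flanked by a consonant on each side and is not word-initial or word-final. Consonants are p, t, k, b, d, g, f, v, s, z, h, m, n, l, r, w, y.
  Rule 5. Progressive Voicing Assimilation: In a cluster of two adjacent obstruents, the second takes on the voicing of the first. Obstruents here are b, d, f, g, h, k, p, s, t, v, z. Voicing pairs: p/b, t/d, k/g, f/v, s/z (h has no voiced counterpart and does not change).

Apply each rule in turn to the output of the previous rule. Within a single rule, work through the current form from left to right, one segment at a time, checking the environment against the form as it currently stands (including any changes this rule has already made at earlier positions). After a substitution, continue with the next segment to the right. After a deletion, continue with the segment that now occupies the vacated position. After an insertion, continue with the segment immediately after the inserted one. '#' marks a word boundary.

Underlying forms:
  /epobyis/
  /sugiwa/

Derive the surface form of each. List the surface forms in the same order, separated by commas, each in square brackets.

/epobyis/:
  Rule 1 Palatal Assibilation: no change — [epobyis]
  Rule 2 Initial Consonant Epenthesis: [epobyis] → [tepobyis]
  Rule 3 Intervocalic Voicing: [tepobyis] → [tebobyis]
  Rule 4 Syncope: [tebobyis] → [tebobys]
  Rule 5 Progressive Voicing Assimilation: no change — [tebobys]
/sugiwa/:
  Rule 1 Palatal Assibilation: no change — [sugiwa]
  Rule 2 Initial Consonant Epenthesis: no change — [sugiwa]
  Rule 3 Intervocalic Voicing: no change — [sugiwa]
  Rule 4 Syncope: [sugiwa] → [sgwa]
  Rule 5 Progressive Voicing Assimilation: [sgwa] → [skwa]

[tebobys], [skwa]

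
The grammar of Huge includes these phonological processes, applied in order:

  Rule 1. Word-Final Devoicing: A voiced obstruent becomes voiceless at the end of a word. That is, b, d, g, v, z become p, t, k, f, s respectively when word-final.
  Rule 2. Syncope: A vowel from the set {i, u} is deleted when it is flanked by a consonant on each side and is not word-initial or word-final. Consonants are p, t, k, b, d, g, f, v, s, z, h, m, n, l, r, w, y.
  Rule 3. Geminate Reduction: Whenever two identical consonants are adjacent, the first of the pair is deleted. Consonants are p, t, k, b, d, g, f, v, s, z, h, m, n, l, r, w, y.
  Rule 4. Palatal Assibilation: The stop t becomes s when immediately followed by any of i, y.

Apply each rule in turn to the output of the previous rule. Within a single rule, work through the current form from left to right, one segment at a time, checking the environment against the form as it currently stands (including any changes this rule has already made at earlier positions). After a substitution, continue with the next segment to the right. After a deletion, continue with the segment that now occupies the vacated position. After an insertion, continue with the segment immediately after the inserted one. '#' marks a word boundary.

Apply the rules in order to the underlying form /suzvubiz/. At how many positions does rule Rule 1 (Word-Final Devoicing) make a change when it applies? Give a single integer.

1

Rule 1 Word-Final Devoicing: [suzvubiz] → [suzvubis]
Rule 2 Syncope: [suzvubis] → [szvbs]
Rule 3 Geminate Reduction: no change — [szvbs]
Rule 4 Palatal Assibilation: no change — [szvbs]
Rule Rule 1 changed 1 position(s).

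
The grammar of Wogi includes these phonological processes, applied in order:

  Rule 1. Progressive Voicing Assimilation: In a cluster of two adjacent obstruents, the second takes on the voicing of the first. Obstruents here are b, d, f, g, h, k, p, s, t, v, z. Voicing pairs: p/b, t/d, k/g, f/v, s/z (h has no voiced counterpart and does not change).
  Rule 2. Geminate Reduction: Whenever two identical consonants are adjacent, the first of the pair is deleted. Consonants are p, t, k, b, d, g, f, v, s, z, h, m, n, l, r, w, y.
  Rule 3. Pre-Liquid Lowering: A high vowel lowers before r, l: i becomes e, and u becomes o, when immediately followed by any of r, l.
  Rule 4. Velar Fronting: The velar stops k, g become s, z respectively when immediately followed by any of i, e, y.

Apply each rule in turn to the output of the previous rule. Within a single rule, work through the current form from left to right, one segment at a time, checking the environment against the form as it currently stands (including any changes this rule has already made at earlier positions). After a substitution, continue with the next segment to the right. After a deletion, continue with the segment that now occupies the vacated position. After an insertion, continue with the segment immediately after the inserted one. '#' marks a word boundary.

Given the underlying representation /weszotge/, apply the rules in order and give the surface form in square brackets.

[wesotse]

Rule 1 Progressive Voicing Assimilation: [weszotge] → [wessotke]
Rule 2 Geminate Reduction: [wessotke] → [wesotke]
Rule 3 Pre-Liquid Lowering: no change — [wesotke]
Rule 4 Velar Fronting: [wesotke] → [wesotse]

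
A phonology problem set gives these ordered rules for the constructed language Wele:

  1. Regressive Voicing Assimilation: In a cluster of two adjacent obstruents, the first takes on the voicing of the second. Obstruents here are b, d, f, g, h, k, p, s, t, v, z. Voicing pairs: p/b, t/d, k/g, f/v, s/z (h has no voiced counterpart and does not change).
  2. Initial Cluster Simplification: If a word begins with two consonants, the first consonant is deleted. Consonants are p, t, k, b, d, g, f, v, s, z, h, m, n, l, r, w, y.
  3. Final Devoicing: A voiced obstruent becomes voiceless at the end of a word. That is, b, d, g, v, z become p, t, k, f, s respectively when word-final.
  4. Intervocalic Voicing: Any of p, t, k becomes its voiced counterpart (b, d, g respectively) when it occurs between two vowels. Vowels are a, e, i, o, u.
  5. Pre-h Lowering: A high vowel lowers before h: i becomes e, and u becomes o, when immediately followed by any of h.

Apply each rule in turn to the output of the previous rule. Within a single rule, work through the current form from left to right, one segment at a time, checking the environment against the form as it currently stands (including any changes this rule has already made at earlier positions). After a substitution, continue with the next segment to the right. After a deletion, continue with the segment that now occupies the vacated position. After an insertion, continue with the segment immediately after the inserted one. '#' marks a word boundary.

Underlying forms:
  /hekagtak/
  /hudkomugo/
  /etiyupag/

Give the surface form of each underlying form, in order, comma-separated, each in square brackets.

[hegaktak], [hutkomugo], [ediyubak]

/hekagtak/:
  1 Regressive Voicing Assimilation: [hekagtak] → [hekaktak]
  2 Initial Cluster Simplification: no change — [hekaktak]
  3 Final Devoicing: no change — [hekaktak]
  4 Intervocalic Voicing: [hekaktak] → [hegaktak]
  5 Pre-h Lowering: no change — [hegaktak]
/hudkomugo/:
  1 Regressive Voicing Assimilation: [hudkomugo] → [hutkomugo]
  2 Initial Cluster Simplification: no change — [hutkomugo]
  3 Final Devoicing: no change — [hutkomugo]
  4 Intervocalic Voicing: no change — [hutkomugo]
  5 Pre-h Lowering: no change — [hutkomugo]
/etiyupag/:
  1 Regressive Voicing Assimilation: no change — [etiyupag]
  2 Initial Cluster Simplification: no change — [etiyupag]
  3 Final Devoicing: [etiyupag] → [etiyupak]
  4 Intervocalic Voicing: [etiyupak] → [ediyubak]
  5 Pre-h Lowering: no change — [ediyubak]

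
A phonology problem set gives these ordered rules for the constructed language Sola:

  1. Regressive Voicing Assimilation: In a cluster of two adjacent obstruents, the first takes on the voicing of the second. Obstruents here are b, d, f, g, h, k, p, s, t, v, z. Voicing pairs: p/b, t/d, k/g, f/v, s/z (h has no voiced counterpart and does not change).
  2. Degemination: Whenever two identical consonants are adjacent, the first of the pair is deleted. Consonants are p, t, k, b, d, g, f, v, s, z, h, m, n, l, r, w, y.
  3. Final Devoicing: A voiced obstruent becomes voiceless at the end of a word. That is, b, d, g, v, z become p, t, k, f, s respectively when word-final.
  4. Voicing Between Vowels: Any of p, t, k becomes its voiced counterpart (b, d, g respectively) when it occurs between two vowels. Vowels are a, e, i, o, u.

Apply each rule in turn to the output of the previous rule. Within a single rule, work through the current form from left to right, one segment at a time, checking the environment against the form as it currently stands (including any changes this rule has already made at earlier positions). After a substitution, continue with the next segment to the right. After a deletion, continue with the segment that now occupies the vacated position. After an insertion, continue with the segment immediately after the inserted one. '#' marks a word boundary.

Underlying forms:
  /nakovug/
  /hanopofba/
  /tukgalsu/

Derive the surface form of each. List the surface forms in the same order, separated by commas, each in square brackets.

/nakovug/:
  1 Regressive Voicing Assimilation: no change — [nakovug]
  2 Degemination: no change — [nakovug]
  3 Final Devoicing: [nakovug] → [nakovuk]
  4 Voicing Between Vowels: [nakovuk] → [nagovuk]
/hanopofba/:
  1 Regressive Voicing Assimilation: [hanopofba] → [hanopovba]
  2 Degemination: no change — [hanopovba]
  3 Final Devoicing: no change — [hanopovba]
  4 Voicing Between Vowels: [hanopovba] → [hanobovba]
/tukgalsu/:
  1 Regressive Voicing Assimilation: [tukgalsu] → [tuggalsu]
  2 Degemination: [tuggalsu] → [tugalsu]
  3 Final Devoicing: no change — [tugalsu]
  4 Voicing Between Vowels: no change — [tugalsu]

[nagovuk], [hanobovba], [tugalsu]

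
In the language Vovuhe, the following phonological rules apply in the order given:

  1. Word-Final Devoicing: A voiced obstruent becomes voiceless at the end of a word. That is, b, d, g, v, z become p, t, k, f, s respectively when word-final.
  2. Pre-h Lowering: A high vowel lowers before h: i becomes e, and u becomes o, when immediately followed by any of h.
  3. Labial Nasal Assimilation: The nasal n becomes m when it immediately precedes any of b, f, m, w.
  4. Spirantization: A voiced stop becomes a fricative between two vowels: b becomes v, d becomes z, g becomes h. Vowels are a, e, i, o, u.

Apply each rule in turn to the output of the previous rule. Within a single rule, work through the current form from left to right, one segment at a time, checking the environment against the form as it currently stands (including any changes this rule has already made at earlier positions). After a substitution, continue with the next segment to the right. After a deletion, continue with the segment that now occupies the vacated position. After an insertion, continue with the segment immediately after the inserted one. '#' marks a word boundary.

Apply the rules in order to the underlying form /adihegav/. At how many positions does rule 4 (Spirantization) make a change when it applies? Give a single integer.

2

1 Word-Final Devoicing: [adihegav] → [adihegaf]
2 Pre-h Lowering: [adihegaf] → [adehegaf]
3 Labial Nasal Assimilation: no change — [adehegaf]
4 Spirantization: [adehegaf] → [azehehaf]
Rule 4 changed 2 position(s).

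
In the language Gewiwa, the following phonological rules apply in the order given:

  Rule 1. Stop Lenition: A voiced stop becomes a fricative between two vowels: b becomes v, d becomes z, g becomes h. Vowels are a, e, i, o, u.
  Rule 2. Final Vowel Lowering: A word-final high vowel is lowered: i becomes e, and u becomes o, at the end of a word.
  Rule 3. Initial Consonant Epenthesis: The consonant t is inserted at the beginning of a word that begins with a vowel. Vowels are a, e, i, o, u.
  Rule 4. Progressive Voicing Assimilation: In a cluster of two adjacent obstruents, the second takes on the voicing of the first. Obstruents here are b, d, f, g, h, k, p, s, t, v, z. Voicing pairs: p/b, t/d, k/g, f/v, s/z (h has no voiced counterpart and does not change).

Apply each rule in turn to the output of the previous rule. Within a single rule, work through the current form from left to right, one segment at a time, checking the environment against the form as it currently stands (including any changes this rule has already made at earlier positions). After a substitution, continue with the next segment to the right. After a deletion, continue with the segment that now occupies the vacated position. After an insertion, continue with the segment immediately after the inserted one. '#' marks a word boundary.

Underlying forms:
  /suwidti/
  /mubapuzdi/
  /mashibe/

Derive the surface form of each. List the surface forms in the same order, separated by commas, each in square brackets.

/suwidti/:
  Rule 1 Stop Lenition: no change — [suwidti]
  Rule 2 Final Vowel Lowering: [suwidti] → [suwidte]
  Rule 3 Initial Consonant Epenthesis: no change — [suwidte]
  Rule 4 Progressive Voicing Assimilation: [suwidte] → [suwidde]
/mubapuzdi/:
  Rule 1 Stop Lenition: [mubapuzdi] → [muvapuzdi]
  Rule 2 Final Vowel Lowering: [muvapuzdi] → [muvapuzde]
  Rule 3 Initial Consonant Epenthesis: no change — [muvapuzde]
  Rule 4 Progressive Voicing Assimilation: no change — [muvapuzde]
/mashibe/:
  Rule 1 Stop Lenition: [mashibe] → [mashive]
  Rule 2 Final Vowel Lowering: no change — [mashive]
  Rule 3 Initial Consonant Epenthesis: no change — [mashive]
  Rule 4 Progressive Voicing Assimilation: no change — [mashive]

[suwidde], [muvapuzde], [mashive]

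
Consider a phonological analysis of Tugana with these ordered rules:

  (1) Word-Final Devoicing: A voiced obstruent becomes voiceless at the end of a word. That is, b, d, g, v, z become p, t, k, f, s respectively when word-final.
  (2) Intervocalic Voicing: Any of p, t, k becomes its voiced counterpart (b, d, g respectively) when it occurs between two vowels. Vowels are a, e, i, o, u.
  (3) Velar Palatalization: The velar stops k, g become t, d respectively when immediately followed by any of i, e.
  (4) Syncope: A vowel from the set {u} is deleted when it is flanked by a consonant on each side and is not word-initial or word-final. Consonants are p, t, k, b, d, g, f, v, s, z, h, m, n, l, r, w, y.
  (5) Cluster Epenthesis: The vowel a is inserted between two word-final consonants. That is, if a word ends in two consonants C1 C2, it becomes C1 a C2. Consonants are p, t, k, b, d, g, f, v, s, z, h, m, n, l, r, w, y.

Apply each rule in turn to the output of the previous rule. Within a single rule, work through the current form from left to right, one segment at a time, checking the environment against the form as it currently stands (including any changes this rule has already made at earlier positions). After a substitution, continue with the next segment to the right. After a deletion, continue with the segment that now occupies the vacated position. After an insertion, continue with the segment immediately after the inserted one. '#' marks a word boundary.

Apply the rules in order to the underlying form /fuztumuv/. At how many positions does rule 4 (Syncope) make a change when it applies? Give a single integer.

(1) Word-Final Devoicing: [fuztumuv] → [fuztumuf]
(2) Intervocalic Voicing: no change — [fuztumuf]
(3) Velar Palatalization: no change — [fuztumuf]
(4) Syncope: [fuztumuf] → [fztmf]
(5) Cluster Epenthesis: [fztmf] → [fztmaf]
Rule 4 changed 3 position(s).

3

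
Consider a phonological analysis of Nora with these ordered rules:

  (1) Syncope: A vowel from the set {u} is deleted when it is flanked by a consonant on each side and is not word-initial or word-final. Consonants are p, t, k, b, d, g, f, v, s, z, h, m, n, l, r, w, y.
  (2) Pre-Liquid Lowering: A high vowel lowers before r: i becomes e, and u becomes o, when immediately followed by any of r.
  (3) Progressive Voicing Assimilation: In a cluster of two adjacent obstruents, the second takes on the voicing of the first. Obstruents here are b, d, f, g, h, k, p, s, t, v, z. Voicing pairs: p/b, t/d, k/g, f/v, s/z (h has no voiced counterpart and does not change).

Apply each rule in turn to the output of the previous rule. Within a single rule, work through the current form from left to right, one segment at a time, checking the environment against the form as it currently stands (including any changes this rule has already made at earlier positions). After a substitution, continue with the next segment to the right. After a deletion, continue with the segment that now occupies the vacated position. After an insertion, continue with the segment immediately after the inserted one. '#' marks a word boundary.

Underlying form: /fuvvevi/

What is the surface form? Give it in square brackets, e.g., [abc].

(1) Syncope: [fuvvevi] → [fvvevi]
(2) Pre-Liquid Lowering: no change — [fvvevi]
(3) Progressive Voicing Assimilation: [fvvevi] → [fffevi]

[fffevi]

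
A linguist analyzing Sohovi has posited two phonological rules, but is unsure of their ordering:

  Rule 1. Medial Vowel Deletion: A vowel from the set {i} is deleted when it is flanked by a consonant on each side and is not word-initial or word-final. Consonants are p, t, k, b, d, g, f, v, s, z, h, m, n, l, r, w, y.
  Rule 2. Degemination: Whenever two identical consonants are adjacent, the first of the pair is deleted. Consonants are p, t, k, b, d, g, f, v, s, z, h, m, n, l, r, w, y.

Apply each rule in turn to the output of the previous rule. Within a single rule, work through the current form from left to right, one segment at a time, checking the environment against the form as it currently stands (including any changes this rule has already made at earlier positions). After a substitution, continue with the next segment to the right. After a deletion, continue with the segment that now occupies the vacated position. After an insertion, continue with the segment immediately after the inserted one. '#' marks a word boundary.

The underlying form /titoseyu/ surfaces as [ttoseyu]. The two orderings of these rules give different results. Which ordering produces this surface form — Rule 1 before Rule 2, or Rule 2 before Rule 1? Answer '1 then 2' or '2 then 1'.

2 then 1

Order 1 then 2:
  1 Medial Vowel Deletion: [titoseyu] → [ttoseyu]
  2 Degemination: [ttoseyu] → [toseyu]
  result: [toseyu]
Order 2 then 1:
  2 Degemination: no change — [titoseyu]
  1 Medial Vowel Deletion: [titoseyu] → [ttoseyu]
  result: [ttoseyu]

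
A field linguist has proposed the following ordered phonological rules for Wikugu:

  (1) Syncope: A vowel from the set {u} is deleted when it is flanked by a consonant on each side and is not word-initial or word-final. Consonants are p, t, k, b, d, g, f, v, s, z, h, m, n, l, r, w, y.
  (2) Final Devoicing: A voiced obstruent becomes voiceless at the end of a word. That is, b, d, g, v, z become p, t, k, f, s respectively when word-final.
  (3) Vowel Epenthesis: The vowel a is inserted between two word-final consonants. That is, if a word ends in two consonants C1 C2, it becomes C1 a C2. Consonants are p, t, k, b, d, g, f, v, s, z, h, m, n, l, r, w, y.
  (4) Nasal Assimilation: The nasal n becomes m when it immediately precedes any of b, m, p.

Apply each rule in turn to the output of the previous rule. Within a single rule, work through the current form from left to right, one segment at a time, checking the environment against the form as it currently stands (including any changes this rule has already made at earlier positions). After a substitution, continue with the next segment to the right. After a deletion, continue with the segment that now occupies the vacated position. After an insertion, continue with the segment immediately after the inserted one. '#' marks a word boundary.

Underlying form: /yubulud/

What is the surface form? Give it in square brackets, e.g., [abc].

(1) Syncope: [yubulud] → [ybld]
(2) Final Devoicing: [ybld] → [yblt]
(3) Vowel Epenthesis: [yblt] → [yblat]
(4) Nasal Assimilation: no change — [yblat]

[yblat]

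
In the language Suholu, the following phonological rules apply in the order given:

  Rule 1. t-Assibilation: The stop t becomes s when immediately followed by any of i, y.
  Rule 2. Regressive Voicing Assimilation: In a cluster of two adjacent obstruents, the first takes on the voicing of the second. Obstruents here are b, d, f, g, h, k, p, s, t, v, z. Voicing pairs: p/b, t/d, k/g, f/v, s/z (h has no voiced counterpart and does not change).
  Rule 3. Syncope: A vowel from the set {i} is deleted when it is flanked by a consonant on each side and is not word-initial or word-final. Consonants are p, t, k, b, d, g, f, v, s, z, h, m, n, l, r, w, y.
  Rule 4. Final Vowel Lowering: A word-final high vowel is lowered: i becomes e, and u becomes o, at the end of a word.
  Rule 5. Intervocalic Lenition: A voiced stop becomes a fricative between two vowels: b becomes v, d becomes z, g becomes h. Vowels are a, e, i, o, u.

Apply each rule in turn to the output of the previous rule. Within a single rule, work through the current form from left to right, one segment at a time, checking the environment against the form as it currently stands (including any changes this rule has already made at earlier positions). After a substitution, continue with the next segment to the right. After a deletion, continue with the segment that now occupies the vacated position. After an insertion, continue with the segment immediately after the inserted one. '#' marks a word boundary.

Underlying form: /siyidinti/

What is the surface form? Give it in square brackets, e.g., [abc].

[sydnse]

Rule 1 t-Assibilation: [siyidinti] → [siyidinsi]
Rule 2 Regressive Voicing Assimilation: no change — [siyidinsi]
Rule 3 Syncope: [siyidinsi] → [sydnsi]
Rule 4 Final Vowel Lowering: [sydnsi] → [sydnse]
Rule 5 Intervocalic Lenition: no change — [sydnse]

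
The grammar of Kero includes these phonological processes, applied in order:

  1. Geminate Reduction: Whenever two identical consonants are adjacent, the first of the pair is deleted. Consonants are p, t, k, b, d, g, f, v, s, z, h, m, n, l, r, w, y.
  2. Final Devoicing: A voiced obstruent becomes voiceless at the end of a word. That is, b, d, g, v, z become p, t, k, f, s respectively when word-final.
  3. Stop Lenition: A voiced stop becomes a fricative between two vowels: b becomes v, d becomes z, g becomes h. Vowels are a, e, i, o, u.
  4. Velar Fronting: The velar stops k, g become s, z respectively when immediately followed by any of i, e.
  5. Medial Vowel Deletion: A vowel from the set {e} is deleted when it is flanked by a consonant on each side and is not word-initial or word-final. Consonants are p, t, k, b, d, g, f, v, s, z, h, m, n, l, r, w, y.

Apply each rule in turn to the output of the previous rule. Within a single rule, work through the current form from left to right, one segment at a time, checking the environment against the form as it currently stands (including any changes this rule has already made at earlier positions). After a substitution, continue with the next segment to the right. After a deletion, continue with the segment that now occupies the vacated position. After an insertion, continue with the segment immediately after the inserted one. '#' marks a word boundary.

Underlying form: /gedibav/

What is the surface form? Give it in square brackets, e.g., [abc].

1 Geminate Reduction: no change — [gedibav]
2 Final Devoicing: [gedibav] → [gedibaf]
3 Stop Lenition: [gedibaf] → [gezivaf]
4 Velar Fronting: [gezivaf] → [zezivaf]
5 Medial Vowel Deletion: [zezivaf] → [zzivaf]

[zzivaf]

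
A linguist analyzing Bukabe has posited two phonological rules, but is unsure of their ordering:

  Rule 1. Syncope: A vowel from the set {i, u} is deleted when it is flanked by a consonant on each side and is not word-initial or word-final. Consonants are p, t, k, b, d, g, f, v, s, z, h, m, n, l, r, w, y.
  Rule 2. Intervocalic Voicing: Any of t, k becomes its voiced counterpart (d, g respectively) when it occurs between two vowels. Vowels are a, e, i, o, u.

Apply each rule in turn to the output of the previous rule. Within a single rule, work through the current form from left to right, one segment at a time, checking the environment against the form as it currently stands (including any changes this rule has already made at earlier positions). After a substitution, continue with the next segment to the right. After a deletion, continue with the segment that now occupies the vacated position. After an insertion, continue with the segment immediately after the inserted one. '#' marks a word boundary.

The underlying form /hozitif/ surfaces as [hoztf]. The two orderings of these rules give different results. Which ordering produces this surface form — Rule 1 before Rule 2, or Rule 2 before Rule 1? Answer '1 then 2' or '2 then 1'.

Order 1 then 2:
  1 Syncope: [hozitif] → [hoztf]
  2 Intervocalic Voicing: no change — [hoztf]
  result: [hoztf]
Order 2 then 1:
  2 Intervocalic Voicing: [hozitif] → [hozidif]
  1 Syncope: [hozidif] → [hozdf]
  result: [hozdf]

1 then 2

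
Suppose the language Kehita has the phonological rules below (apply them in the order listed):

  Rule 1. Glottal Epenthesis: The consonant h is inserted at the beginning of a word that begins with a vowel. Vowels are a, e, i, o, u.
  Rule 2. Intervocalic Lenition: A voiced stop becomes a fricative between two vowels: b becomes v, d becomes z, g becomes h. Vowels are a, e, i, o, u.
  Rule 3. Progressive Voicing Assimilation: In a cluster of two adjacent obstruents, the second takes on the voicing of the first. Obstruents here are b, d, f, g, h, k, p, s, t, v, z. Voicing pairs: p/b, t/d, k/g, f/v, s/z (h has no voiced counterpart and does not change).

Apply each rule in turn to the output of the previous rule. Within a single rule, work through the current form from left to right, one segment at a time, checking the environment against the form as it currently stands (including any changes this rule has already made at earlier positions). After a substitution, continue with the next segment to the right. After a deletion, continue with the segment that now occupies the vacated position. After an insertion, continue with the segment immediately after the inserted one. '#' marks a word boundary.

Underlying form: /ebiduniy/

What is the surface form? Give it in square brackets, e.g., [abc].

[hevizuniy]

Rule 1 Glottal Epenthesis: [ebiduniy] → [hebiduniy]
Rule 2 Intervocalic Lenition: [hebiduniy] → [hevizuniy]
Rule 3 Progressive Voicing Assimilation: no change — [hevizuniy]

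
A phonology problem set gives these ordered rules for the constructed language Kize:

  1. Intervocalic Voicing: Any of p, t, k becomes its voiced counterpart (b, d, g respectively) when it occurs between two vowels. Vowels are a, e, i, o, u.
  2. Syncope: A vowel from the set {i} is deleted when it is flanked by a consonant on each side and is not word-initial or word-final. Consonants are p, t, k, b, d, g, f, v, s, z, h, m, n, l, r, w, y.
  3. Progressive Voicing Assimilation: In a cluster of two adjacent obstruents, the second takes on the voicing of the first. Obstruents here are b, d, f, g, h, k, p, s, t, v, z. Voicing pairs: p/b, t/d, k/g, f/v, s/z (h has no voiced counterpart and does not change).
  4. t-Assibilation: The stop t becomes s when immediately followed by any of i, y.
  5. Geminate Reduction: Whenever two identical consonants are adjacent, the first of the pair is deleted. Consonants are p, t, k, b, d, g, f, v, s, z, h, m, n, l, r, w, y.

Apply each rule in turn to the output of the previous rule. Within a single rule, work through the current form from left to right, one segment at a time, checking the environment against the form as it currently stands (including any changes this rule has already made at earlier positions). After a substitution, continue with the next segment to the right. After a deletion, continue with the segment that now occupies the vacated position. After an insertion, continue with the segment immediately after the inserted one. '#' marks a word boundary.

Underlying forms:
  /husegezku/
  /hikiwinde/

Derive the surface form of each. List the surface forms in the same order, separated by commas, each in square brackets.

[husegezgu], [hkwnde]

/husegezku/:
  1 Intervocalic Voicing: no change — [husegezku]
  2 Syncope: no change — [husegezku]
  3 Progressive Voicing Assimilation: [husegezku] → [husegezgu]
  4 t-Assibilation: no change — [husegezgu]
  5 Geminate Reduction: no change — [husegezgu]
/hikiwinde/:
  1 Intervocalic Voicing: [hikiwinde] → [higiwinde]
  2 Syncope: [higiwinde] → [hgwnde]
  3 Progressive Voicing Assimilation: [hgwnde] → [hkwnde]
  4 t-Assibilation: no change — [hkwnde]
  5 Geminate Reduction: no change — [hkwnde]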